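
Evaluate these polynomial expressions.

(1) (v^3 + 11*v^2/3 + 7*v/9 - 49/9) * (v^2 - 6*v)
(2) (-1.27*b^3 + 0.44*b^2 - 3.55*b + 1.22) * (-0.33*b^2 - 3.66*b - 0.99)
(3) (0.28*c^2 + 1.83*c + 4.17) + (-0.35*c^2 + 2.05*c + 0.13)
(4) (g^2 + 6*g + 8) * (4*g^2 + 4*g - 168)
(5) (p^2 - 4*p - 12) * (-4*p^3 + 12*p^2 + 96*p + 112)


(1) = v^5 - 7*v^4/3 - 191*v^3/9 - 91*v^2/9 + 98*v/3
(2) = 0.4191*b^5 + 4.503*b^4 + 0.8184*b^3 + 12.1548*b^2 - 0.9507*b - 1.2078
(3) = -0.07*c^2 + 3.88*c + 4.3
(4) = 4*g^4 + 28*g^3 - 112*g^2 - 976*g - 1344
(5) = -4*p^5 + 28*p^4 + 96*p^3 - 416*p^2 - 1600*p - 1344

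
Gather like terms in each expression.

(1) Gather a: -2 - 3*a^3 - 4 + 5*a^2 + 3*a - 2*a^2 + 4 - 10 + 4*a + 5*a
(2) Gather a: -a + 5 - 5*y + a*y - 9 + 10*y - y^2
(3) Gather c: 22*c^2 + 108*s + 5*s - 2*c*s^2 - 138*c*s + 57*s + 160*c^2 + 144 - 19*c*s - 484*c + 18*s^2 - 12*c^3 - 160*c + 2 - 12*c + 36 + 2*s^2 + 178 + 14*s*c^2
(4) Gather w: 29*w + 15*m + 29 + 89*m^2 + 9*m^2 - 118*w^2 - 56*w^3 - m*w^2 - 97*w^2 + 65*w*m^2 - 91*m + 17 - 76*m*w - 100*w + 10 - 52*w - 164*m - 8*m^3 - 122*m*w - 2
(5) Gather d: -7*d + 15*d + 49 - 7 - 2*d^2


(1) = -3*a^3 + 3*a^2 + 12*a - 12
(2) = a*(y - 1) - y^2 + 5*y - 4
(3) = -12*c^3 + c^2*(14*s + 182) + c*(-2*s^2 - 157*s - 656) + 20*s^2 + 170*s + 360
(4) = -8*m^3 + 98*m^2 - 240*m - 56*w^3 + w^2*(-m - 215) + w*(65*m^2 - 198*m - 123) + 54
(5) = -2*d^2 + 8*d + 42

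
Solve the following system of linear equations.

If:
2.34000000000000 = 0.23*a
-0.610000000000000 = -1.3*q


Then:
a = 10.17
q = 0.47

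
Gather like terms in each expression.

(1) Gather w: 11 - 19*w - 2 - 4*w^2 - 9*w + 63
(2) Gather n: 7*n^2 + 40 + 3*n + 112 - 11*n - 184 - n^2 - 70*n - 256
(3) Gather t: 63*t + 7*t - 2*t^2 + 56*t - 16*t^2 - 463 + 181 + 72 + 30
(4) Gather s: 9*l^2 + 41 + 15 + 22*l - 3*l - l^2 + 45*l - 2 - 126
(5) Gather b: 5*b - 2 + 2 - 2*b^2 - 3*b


(1) = -4*w^2 - 28*w + 72
(2) = 6*n^2 - 78*n - 288
(3) = -18*t^2 + 126*t - 180
(4) = 8*l^2 + 64*l - 72
(5) = -2*b^2 + 2*b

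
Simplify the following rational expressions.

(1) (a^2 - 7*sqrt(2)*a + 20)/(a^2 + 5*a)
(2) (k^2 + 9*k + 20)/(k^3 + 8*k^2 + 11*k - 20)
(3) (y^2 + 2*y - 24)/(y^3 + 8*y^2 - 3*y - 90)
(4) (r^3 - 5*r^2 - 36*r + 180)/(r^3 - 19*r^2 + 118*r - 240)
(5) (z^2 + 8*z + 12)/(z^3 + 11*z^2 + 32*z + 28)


(1) = (a^2 - 7*sqrt(2)*a + 20)/(a^2 + 5*a)
(2) = 1/(k - 1)
(3) = (y - 4)/(y^2 + 2*y - 15)
(4) = (r + 6)/(r - 8)
(5) = (z + 6)/(z^2 + 9*z + 14)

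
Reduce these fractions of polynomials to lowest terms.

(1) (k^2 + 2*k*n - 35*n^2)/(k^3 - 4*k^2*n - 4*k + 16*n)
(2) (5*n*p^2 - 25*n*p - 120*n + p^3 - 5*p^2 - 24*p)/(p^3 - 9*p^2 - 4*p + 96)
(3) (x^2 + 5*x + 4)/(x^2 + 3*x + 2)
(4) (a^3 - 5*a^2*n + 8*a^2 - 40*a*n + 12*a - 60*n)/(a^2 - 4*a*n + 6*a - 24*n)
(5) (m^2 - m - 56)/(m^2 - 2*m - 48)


(1) = (k^2 + 2*k*n - 35*n^2)/(k^3 - 4*k^2*n - 4*k + 16*n)
(2) = (5*n + p)/(p - 4)
(3) = (x + 4)/(x + 2)
(4) = (a^2 - 5*a*n + 2*a - 10*n)/(a - 4*n)
(5) = (m + 7)/(m + 6)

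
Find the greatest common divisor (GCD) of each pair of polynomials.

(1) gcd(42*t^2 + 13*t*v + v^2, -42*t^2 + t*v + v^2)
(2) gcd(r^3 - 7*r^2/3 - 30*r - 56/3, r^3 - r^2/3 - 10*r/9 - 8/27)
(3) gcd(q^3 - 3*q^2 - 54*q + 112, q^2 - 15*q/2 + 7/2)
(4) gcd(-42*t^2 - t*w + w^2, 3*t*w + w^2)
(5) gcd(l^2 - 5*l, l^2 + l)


(1) = gcd((6*t + v)*(7*t + v), (-6*t + v)*(7*t + v)) = 7*t + v
(2) = gcd((r - 7)*(r + 2/3)*(r + 4), (r - 4/3)*(r + 1/3)*(r + 2/3)) = r + 2/3
(3) = 1
(4) = gcd((-7*t + w)*(6*t + w), w*(3*t + w)) = 1
(5) = gcd(l*(l - 5), l*(l + 1)) = l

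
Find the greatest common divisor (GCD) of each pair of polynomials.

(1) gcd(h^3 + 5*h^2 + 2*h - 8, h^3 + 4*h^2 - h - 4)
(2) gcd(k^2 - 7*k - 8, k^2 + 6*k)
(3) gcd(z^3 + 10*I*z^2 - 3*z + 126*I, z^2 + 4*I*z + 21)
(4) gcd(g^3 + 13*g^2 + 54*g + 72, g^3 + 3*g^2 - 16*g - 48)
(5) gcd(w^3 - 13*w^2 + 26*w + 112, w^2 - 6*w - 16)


(1) = gcd((h - 1)*(h + 2)*(h + 4), (h - 1)*(h + 1)*(h + 4)) = h^2 + 3*h - 4
(2) = 1
(3) = z^2 + 4*I*z + 21
(4) = gcd((g + 3)*(g + 4)*(g + 6), (g - 4)*(g + 3)*(g + 4)) = g^2 + 7*g + 12
(5) = gcd((w - 8)*(w - 7)*(w + 2), (w - 8)*(w + 2)) = w^2 - 6*w - 16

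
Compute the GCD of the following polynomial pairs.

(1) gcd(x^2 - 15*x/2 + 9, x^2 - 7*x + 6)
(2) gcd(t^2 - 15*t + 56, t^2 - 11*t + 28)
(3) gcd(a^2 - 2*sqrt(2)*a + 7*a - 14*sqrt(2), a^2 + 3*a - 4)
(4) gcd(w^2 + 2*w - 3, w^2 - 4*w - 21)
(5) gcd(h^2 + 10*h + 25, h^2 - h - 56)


(1) = gcd((x - 6)*(x - 3/2), (x - 6)*(x - 1)) = x - 6
(2) = gcd((t - 8)*(t - 7), (t - 7)*(t - 4)) = t - 7
(3) = 1
(4) = w + 3
(5) = 1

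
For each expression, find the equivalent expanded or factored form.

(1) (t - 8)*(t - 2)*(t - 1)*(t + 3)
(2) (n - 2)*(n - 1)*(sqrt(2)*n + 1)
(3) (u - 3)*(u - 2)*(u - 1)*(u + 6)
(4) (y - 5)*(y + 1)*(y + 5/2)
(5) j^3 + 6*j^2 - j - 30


(1) = t^4 - 8*t^3 - 7*t^2 + 62*t - 48
(2) = sqrt(2)*n^3 - 3*sqrt(2)*n^2 + n^2 - 3*n + 2*sqrt(2)*n + 2
(3) = u^4 - 25*u^2 + 60*u - 36
(4) = y^3 - 3*y^2/2 - 15*y - 25/2
(5) = (j - 2)*(j + 3)*(j + 5)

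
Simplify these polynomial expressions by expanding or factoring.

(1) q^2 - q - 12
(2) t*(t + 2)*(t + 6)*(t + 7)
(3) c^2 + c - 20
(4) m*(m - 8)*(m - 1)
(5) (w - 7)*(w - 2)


(1) = (q - 4)*(q + 3)
(2) = t^4 + 15*t^3 + 68*t^2 + 84*t
(3) = (c - 4)*(c + 5)
(4) = m^3 - 9*m^2 + 8*m
(5) = w^2 - 9*w + 14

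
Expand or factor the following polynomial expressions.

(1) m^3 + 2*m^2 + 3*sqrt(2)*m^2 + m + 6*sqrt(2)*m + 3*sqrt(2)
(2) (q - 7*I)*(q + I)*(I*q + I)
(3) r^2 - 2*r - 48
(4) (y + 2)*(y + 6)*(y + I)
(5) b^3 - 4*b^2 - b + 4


(1) = (m + 1)^2*(m + 3*sqrt(2))
(2) = I*q^3 + 6*q^2 + I*q^2 + 6*q + 7*I*q + 7*I
(3) = (r - 8)*(r + 6)
(4) = y^3 + 8*y^2 + I*y^2 + 12*y + 8*I*y + 12*I
(5) = (b - 4)*(b - 1)*(b + 1)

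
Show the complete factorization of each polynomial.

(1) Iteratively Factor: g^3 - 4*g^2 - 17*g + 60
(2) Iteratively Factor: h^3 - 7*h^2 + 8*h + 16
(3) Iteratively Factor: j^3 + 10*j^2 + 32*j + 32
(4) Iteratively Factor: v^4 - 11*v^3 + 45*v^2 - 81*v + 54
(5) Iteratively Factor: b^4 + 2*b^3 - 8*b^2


(1) = (g + 4)*(g^2 - 8*g + 15) = (g - 3)*(g + 4)*(g - 5)
(2) = (h - 4)*(h^2 - 3*h - 4) = (h - 4)*(h + 1)*(h - 4)
(3) = (j + 4)*(j^2 + 6*j + 8) = (j + 4)^2*(j + 2)
(4) = (v - 3)*(v^3 - 8*v^2 + 21*v - 18) = (v - 3)^2*(v^2 - 5*v + 6) = (v - 3)^2*(v - 2)*(v - 3)
(5) = (b - 2)*(b^3 + 4*b^2) = (b - 2)*(b + 4)*(b^2) = b*(b - 2)*(b + 4)*(b)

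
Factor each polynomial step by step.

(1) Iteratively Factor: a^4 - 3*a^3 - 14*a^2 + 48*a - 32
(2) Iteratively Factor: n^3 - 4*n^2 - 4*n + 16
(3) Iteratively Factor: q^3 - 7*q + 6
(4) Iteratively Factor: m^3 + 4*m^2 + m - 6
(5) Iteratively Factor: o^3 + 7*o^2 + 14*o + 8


(1) = (a + 4)*(a^3 - 7*a^2 + 14*a - 8) = (a - 4)*(a + 4)*(a^2 - 3*a + 2) = (a - 4)*(a - 2)*(a + 4)*(a - 1)
(2) = (n - 2)*(n^2 - 2*n - 8) = (n - 4)*(n - 2)*(n + 2)
(3) = (q - 2)*(q^2 + 2*q - 3) = (q - 2)*(q + 3)*(q - 1)
(4) = (m + 3)*(m^2 + m - 2) = (m - 1)*(m + 3)*(m + 2)
(5) = (o + 1)*(o^2 + 6*o + 8) = (o + 1)*(o + 2)*(o + 4)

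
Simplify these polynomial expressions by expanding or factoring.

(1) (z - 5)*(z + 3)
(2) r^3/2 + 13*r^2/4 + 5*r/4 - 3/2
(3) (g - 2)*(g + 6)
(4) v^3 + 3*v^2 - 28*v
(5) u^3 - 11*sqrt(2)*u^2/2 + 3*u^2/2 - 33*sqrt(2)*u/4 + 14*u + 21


(1) = z^2 - 2*z - 15
(2) = (r/2 + 1/2)*(r - 1/2)*(r + 6)
(3) = g^2 + 4*g - 12
(4) = v*(v - 4)*(v + 7)
(5) = (u + 3/2)*(u - 7*sqrt(2)/2)*(u - 2*sqrt(2))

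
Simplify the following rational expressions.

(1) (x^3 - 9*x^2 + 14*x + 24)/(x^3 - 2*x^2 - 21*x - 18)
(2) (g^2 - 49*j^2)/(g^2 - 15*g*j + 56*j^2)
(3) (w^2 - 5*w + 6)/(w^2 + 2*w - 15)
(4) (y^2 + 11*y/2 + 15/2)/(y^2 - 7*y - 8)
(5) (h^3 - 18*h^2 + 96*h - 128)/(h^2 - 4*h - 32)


(1) = (x - 4)/(x + 3)
(2) = (g + 7*j)/(g - 8*j)
(3) = (w - 2)/(w + 5)
(4) = (2*y^2 + 11*y + 15)/(2*y^2 - 14*y - 16)
(5) = (h^2 - 10*h + 16)/(h + 4)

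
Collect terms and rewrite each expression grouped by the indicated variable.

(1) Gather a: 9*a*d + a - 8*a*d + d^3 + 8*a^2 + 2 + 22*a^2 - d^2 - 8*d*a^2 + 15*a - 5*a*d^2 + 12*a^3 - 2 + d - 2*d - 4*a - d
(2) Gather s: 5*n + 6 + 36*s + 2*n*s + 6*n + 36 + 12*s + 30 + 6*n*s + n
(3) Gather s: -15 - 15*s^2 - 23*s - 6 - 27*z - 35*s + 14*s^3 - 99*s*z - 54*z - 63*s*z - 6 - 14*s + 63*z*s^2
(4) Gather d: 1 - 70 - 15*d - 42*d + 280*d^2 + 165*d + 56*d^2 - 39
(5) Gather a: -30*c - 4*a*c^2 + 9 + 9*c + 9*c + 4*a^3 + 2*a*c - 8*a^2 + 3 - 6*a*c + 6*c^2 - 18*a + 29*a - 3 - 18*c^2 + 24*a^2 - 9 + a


(1) = 12*a^3 + a^2*(30 - 8*d) + a*(-5*d^2 + d + 12) + d^3 - d^2 - 2*d
(2) = 12*n + s*(8*n + 48) + 72
(3) = 14*s^3 + s^2*(63*z - 15) + s*(-162*z - 72) - 81*z - 27
(4) = 336*d^2 + 108*d - 108
(5) = 4*a^3 + 16*a^2 + a*(-4*c^2 - 4*c + 12) - 12*c^2 - 12*c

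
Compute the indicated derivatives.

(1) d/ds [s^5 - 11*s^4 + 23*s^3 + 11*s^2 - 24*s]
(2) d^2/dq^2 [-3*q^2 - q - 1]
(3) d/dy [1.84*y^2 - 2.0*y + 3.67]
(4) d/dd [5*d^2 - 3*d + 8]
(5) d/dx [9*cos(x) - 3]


(1) = 5*s^4 - 44*s^3 + 69*s^2 + 22*s - 24
(2) = -6
(3) = 3.68*y - 2.0
(4) = 10*d - 3
(5) = -9*sin(x)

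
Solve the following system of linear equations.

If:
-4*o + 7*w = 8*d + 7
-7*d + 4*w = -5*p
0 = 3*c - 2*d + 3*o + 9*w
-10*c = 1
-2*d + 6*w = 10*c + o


Then:
c = -1/10
d = -2511/1360
o = 551/680
p = -14057/6800
w = -11/17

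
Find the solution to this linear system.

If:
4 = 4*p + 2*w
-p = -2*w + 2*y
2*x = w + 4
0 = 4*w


Then:
p = 1
w = 0
x = 2
y = -1/2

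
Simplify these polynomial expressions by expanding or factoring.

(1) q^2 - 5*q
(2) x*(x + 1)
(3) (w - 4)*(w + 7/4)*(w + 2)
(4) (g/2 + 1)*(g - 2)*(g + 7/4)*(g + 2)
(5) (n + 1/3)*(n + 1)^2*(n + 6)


(1) = q*(q - 5)
(2) = x^2 + x
(3) = w^3 - w^2/4 - 23*w/2 - 14
(4) = g^4/2 + 15*g^3/8 - g^2/4 - 15*g/2 - 7
(5) = n^4 + 25*n^3/3 + 47*n^2/3 + 31*n/3 + 2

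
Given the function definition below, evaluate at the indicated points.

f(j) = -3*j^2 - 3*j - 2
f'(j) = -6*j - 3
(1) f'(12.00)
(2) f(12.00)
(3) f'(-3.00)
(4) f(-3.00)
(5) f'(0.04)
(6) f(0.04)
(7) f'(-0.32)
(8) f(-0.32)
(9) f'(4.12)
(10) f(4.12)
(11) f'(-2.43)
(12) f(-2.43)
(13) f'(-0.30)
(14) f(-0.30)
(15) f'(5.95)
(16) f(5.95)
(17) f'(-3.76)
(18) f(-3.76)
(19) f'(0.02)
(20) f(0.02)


(1) = -75.00
(2) = -470.00
(3) = 15.00
(4) = -20.00
(5) = -3.24
(6) = -2.12
(7) = -1.08
(8) = -1.35
(9) = -27.72
(10) = -65.28
(11) = 11.58
(12) = -12.42
(13) = -1.20
(14) = -1.37
(15) = -38.70
(16) = -126.06
(17) = 19.56
(18) = -33.13
(19) = -3.12
(20) = -2.06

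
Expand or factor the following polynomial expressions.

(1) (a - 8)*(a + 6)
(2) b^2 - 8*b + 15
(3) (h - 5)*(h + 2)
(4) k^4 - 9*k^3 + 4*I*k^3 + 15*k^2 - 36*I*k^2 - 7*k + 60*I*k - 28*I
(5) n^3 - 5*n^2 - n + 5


(1) = a^2 - 2*a - 48
(2) = (b - 5)*(b - 3)
(3) = h^2 - 3*h - 10
(4) = (k - 7)*(k - 1)^2*(k + 4*I)
(5) = (n - 5)*(n - 1)*(n + 1)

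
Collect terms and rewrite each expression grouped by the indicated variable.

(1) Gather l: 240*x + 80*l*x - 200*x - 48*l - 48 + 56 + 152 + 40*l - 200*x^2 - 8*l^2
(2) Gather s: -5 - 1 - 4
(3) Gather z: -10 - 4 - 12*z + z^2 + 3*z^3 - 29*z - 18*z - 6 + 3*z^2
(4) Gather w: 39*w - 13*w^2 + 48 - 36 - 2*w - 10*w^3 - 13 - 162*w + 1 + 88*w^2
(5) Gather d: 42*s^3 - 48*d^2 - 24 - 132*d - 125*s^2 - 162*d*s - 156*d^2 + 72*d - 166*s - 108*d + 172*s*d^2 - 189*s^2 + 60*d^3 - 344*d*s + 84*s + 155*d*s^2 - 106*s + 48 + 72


(1) = -8*l^2 + l*(80*x - 8) - 200*x^2 + 40*x + 160
(2) = -10
(3) = 3*z^3 + 4*z^2 - 59*z - 20
(4) = -10*w^3 + 75*w^2 - 125*w
(5) = 60*d^3 + d^2*(172*s - 204) + d*(155*s^2 - 506*s - 168) + 42*s^3 - 314*s^2 - 188*s + 96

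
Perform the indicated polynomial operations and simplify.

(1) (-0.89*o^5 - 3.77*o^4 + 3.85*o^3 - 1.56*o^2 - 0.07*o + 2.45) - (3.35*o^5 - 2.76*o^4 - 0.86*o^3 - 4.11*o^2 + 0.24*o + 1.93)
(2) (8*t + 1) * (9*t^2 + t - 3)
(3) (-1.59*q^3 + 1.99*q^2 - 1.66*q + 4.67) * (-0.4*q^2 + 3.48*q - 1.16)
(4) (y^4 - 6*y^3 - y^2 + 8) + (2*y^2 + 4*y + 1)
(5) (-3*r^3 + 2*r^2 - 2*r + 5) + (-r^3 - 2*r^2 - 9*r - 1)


(1) = -4.24*o^5 - 1.01*o^4 + 4.71*o^3 + 2.55*o^2 - 0.31*o + 0.52
(2) = 72*t^3 + 17*t^2 - 23*t - 3
(3) = 0.636*q^5 - 6.3292*q^4 + 9.4336*q^3 - 9.9532*q^2 + 18.1772*q - 5.4172
(4) = y^4 - 6*y^3 + y^2 + 4*y + 9
(5) = -4*r^3 - 11*r + 4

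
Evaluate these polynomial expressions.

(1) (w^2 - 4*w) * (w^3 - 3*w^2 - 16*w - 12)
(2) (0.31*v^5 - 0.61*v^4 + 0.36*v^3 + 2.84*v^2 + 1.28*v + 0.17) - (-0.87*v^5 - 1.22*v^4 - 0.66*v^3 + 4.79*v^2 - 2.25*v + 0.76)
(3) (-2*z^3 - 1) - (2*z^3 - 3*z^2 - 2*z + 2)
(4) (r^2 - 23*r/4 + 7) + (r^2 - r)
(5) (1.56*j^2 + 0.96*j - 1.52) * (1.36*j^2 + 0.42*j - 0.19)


(1) = w^5 - 7*w^4 - 4*w^3 + 52*w^2 + 48*w
(2) = 1.18*v^5 + 0.61*v^4 + 1.02*v^3 - 1.95*v^2 + 3.53*v - 0.59
(3) = -4*z^3 + 3*z^2 + 2*z - 3
(4) = 2*r^2 - 27*r/4 + 7
(5) = 2.1216*j^4 + 1.9608*j^3 - 1.9604*j^2 - 0.8208*j + 0.2888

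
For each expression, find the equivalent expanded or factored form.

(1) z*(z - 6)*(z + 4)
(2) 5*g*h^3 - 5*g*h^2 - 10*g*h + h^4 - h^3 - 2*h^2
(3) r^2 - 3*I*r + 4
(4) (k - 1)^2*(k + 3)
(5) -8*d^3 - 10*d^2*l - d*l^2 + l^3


(1) = z^3 - 2*z^2 - 24*z
(2) = h*(5*g + h)*(h - 2)*(h + 1)
(3) = (r - 4*I)*(r + I)
(4) = k^3 + k^2 - 5*k + 3
(5) = (-4*d + l)*(d + l)*(2*d + l)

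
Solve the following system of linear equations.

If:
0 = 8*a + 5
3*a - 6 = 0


Then:
No Solution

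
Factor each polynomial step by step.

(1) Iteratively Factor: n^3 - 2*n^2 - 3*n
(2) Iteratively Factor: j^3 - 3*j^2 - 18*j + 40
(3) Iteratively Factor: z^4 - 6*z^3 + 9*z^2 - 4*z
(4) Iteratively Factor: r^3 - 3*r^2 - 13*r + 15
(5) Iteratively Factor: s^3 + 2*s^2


(1) = (n - 3)*(n^2 + n) = n*(n - 3)*(n + 1)
(2) = (j + 4)*(j^2 - 7*j + 10) = (j - 5)*(j + 4)*(j - 2)
(3) = (z - 1)*(z^3 - 5*z^2 + 4*z) = (z - 4)*(z - 1)*(z^2 - z) = z*(z - 4)*(z - 1)*(z - 1)
(4) = (r + 3)*(r^2 - 6*r + 5) = (r - 5)*(r + 3)*(r - 1)
(5) = (s + 2)*(s^2) = s*(s + 2)*(s)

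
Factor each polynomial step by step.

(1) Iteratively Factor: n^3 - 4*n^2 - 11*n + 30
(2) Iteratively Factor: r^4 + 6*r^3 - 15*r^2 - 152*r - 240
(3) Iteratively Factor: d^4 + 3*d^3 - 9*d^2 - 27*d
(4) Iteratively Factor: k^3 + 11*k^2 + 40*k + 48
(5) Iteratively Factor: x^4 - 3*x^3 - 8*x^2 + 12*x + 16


(1) = (n - 5)*(n^2 + n - 6) = (n - 5)*(n + 3)*(n - 2)
(2) = (r - 5)*(r^3 + 11*r^2 + 40*r + 48) = (r - 5)*(r + 4)*(r^2 + 7*r + 12) = (r - 5)*(r + 3)*(r + 4)*(r + 4)
(3) = (d + 3)*(d^3 - 9*d) = d*(d + 3)*(d^2 - 9) = d*(d - 3)*(d + 3)*(d + 3)
(4) = (k + 4)*(k^2 + 7*k + 12) = (k + 3)*(k + 4)*(k + 4)
(5) = (x + 2)*(x^3 - 5*x^2 + 2*x + 8) = (x - 2)*(x + 2)*(x^2 - 3*x - 4) = (x - 4)*(x - 2)*(x + 2)*(x + 1)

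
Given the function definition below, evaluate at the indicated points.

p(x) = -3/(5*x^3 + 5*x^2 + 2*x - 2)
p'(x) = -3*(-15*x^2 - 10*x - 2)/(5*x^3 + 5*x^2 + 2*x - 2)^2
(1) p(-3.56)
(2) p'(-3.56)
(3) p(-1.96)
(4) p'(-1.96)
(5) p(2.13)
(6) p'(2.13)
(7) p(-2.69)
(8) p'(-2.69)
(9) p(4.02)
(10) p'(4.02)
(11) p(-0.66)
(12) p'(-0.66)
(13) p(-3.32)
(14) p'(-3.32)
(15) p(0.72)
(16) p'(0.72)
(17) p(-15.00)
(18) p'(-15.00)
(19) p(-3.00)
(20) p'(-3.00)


(1) = 0.02
(2) = 0.02
(3) = 0.12
(4) = 0.20
(5) = -0.04
(6) = 0.05
(7) = 0.04
(8) = 0.05
(9) = -0.01
(10) = 0.01
(11) = 1.16
(12) = 0.87
(13) = 0.02
(14) = 0.02
(15) = -0.77
(16) = 3.35
(17) = 0.00
(18) = 0.00
(19) = 0.03
(20) = 0.03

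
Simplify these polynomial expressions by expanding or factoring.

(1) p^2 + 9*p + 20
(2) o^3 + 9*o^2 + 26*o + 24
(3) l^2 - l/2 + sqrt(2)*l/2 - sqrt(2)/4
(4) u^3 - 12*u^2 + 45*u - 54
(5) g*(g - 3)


(1) = (p + 4)*(p + 5)
(2) = (o + 2)*(o + 3)*(o + 4)
(3) = (l - 1/2)*(l + sqrt(2)/2)
(4) = (u - 6)*(u - 3)^2
(5) = g^2 - 3*g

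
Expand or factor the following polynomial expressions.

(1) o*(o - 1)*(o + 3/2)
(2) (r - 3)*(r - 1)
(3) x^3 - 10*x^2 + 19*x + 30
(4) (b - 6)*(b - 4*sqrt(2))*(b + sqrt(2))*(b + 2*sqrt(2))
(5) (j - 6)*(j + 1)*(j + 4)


(1) = o^3 + o^2/2 - 3*o/2
(2) = r^2 - 4*r + 3
(3) = (x - 6)*(x - 5)*(x + 1)
(4) = b^4 - 6*b^3 - sqrt(2)*b^3 - 20*b^2 + 6*sqrt(2)*b^2 - 16*sqrt(2)*b + 120*b + 96*sqrt(2)
(5) = j^3 - j^2 - 26*j - 24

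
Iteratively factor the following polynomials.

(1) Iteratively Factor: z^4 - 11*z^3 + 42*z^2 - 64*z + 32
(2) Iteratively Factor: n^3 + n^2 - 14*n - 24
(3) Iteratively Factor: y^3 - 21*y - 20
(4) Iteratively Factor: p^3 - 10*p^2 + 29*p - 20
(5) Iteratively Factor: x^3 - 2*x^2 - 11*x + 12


(1) = (z - 1)*(z^3 - 10*z^2 + 32*z - 32) = (z - 4)*(z - 1)*(z^2 - 6*z + 8) = (z - 4)^2*(z - 1)*(z - 2)
(2) = (n + 2)*(n^2 - n - 12) = (n + 2)*(n + 3)*(n - 4)
(3) = (y + 1)*(y^2 - y - 20) = (y + 1)*(y + 4)*(y - 5)
(4) = (p - 5)*(p^2 - 5*p + 4) = (p - 5)*(p - 4)*(p - 1)
(5) = (x + 3)*(x^2 - 5*x + 4) = (x - 1)*(x + 3)*(x - 4)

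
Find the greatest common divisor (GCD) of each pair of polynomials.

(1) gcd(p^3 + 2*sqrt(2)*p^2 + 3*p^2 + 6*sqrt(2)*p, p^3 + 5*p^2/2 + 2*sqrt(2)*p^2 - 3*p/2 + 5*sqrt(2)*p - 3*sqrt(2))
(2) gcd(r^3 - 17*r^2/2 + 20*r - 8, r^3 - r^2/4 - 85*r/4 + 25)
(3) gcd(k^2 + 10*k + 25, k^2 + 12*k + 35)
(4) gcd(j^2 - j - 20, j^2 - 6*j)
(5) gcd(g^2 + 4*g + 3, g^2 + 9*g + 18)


(1) = p^2 + p*(2*sqrt(2) + 3) + 6*sqrt(2)
(2) = gcd((r - 4)^2*(r - 1/2), (r - 4)*(r - 5/4)*(r + 5)) = r - 4
(3) = k + 5
(4) = gcd((j - 5)*(j + 4), j*(j - 6)) = 1
(5) = gcd((g + 1)*(g + 3), (g + 3)*(g + 6)) = g + 3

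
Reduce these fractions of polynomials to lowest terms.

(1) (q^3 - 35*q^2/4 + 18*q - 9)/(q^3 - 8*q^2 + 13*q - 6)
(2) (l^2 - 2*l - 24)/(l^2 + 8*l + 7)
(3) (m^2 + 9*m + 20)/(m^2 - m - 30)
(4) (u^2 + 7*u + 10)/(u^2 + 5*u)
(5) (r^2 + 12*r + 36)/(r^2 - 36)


(1) = (4*q^2 - 11*q + 6)/(4*q^2 - 8*q + 4)
(2) = (l^2 - 2*l - 24)/(l^2 + 8*l + 7)
(3) = (m + 4)/(m - 6)
(4) = (u + 2)/u
(5) = (r + 6)/(r - 6)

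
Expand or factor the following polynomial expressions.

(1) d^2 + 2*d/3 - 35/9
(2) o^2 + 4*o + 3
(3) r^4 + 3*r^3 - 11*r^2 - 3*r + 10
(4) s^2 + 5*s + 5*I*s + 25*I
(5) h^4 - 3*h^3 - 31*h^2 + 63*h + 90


(1) = (d - 5/3)*(d + 7/3)
(2) = (o + 1)*(o + 3)
(3) = (r - 2)*(r - 1)*(r + 1)*(r + 5)
(4) = (s + 5)*(s + 5*I)
(5) = (h - 6)*(h - 3)*(h + 1)*(h + 5)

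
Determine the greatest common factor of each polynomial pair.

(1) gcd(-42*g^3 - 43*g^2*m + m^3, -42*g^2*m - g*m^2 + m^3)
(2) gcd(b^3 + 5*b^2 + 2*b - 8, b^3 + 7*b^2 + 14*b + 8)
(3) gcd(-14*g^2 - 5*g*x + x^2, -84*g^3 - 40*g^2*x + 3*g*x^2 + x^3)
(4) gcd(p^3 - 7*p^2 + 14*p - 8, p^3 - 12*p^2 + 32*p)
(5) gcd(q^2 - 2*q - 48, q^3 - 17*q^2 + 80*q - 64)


(1) = 42*g^2 + g*m - m^2
(2) = gcd((b - 1)*(b + 2)*(b + 4), (b + 1)*(b + 2)*(b + 4)) = b^2 + 6*b + 8
(3) = 2*g + x
(4) = gcd((p - 4)*(p - 2)*(p - 1), p*(p - 8)*(p - 4)) = p - 4
(5) = q - 8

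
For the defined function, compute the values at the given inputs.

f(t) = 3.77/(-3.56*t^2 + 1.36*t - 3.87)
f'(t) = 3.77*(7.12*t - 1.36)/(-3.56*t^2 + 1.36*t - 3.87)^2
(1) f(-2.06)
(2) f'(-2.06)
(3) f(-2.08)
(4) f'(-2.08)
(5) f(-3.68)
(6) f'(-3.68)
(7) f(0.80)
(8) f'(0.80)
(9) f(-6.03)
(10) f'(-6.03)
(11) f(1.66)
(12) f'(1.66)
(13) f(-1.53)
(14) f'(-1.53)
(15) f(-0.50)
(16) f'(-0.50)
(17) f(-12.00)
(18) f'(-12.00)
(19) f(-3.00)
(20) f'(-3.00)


(1) = -0.17
(2) = -0.13
(3) = -0.17
(4) = -0.12
(5) = -0.07
(6) = -0.03
(7) = -0.75
(8) = 0.64
(9) = -0.03
(10) = -0.01
(11) = -0.33
(12) = 0.30
(13) = -0.26
(14) = -0.23
(15) = -0.69
(16) = -0.63
(17) = -0.01
(18) = -0.00
(19) = -0.09
(20) = -0.05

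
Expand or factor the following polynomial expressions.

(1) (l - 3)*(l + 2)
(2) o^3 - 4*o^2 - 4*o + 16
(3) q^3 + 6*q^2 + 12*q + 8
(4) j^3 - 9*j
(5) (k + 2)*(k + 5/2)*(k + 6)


(1) = l^2 - l - 6
(2) = (o - 4)*(o - 2)*(o + 2)
(3) = (q + 2)^3
(4) = j*(j - 3)*(j + 3)
(5) = k^3 + 21*k^2/2 + 32*k + 30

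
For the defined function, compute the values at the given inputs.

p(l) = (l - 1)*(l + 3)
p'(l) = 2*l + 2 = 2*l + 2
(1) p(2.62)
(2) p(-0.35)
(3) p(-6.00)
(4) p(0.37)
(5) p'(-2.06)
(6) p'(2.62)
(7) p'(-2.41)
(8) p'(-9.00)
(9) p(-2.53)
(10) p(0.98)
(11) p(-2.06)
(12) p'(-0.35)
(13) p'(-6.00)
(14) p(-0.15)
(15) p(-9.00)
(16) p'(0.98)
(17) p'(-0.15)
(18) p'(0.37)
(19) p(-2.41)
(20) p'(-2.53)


(1) = 9.10
(2) = -3.58
(3) = 21.00
(4) = -2.12
(5) = -2.12
(6) = 7.24
(7) = -2.82
(8) = -16.00
(9) = -1.66
(10) = -0.08
(11) = -2.88
(12) = 1.30
(13) = -10.00
(14) = -3.28
(15) = 60.00
(16) = 3.96
(17) = 1.70
(18) = 2.74
(19) = -2.01
(20) = -3.06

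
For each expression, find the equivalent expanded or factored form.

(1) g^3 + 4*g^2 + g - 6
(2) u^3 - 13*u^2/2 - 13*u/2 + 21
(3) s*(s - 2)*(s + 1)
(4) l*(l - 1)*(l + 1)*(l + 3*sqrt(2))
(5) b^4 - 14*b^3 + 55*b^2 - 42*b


(1) = (g - 1)*(g + 2)*(g + 3)
(2) = (u - 7)*(u - 3/2)*(u + 2)
(3) = s^3 - s^2 - 2*s
(4) = l^4 + 3*sqrt(2)*l^3 - l^2 - 3*sqrt(2)*l
(5) = b*(b - 7)*(b - 6)*(b - 1)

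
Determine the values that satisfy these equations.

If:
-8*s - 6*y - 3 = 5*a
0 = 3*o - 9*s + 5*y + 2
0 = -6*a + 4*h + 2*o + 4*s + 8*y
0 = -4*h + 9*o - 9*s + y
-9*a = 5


Then:
a = -5/9
h = -148/273
o = -109/819
s = 74/819
y = -43/273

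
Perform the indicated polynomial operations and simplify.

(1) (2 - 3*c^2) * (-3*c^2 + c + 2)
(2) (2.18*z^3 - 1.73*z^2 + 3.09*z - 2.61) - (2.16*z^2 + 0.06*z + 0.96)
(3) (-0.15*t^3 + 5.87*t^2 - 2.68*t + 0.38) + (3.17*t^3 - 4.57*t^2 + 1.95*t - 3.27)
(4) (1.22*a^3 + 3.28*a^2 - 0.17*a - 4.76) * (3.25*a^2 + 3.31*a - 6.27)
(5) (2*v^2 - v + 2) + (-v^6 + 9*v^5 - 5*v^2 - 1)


(1) = 9*c^4 - 3*c^3 - 12*c^2 + 2*c + 4
(2) = 2.18*z^3 - 3.89*z^2 + 3.03*z - 3.57
(3) = 3.02*t^3 + 1.3*t^2 - 0.73*t - 2.89
(4) = 3.965*a^5 + 14.6982*a^4 + 2.6549*a^3 - 36.5983*a^2 - 14.6897*a + 29.8452
(5) = -v^6 + 9*v^5 - 3*v^2 - v + 1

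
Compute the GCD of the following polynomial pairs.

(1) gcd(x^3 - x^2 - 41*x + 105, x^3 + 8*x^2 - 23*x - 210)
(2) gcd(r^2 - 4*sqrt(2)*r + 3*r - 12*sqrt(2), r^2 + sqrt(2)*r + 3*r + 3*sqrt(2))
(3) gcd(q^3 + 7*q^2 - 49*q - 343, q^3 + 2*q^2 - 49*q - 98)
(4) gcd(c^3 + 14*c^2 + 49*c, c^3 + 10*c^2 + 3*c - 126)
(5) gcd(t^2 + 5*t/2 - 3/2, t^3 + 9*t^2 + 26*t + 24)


(1) = x^2 + 2*x - 35
(2) = gcd((r + 3)*(r - 4*sqrt(2)), (r + 3)*(r + sqrt(2))) = r + 3
(3) = q^2 - 49
(4) = c + 7
(5) = gcd((t - 1/2)*(t + 3), (t + 2)*(t + 3)*(t + 4)) = t + 3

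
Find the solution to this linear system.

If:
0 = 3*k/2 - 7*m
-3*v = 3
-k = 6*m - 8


Then:
k = 7/2
m = 3/4
v = -1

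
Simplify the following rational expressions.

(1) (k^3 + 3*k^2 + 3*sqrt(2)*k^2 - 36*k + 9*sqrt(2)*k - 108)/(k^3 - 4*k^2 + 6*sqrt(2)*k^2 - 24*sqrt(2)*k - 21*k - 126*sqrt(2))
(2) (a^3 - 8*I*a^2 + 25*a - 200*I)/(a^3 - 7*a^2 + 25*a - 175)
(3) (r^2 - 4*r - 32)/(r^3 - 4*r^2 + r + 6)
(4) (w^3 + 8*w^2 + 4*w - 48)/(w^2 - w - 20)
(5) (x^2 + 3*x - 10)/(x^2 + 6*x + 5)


(1) = (k - 3*sqrt(2))/(k - 7)
(2) = (a - 8*I)/(a - 7)
(3) = (r^2 - 4*r - 32)/(r^3 - 4*r^2 + r + 6)
(4) = (w^2 + 4*w - 12)/(w - 5)
(5) = (x - 2)/(x + 1)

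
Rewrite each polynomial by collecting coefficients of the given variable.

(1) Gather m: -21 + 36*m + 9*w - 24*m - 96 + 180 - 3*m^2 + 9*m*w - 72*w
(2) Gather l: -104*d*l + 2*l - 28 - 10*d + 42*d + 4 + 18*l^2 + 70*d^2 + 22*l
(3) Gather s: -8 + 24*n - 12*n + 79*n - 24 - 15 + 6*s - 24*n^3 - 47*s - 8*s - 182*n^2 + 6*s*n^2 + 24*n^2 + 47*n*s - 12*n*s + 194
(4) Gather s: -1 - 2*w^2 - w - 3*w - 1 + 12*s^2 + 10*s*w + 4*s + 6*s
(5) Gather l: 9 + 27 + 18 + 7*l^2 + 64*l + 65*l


(1) = -3*m^2 + m*(9*w + 12) - 63*w + 63
(2) = 70*d^2 + 32*d + 18*l^2 + l*(24 - 104*d) - 24
(3) = -24*n^3 - 158*n^2 + 91*n + s*(6*n^2 + 35*n - 49) + 147
(4) = 12*s^2 + s*(10*w + 10) - 2*w^2 - 4*w - 2
(5) = 7*l^2 + 129*l + 54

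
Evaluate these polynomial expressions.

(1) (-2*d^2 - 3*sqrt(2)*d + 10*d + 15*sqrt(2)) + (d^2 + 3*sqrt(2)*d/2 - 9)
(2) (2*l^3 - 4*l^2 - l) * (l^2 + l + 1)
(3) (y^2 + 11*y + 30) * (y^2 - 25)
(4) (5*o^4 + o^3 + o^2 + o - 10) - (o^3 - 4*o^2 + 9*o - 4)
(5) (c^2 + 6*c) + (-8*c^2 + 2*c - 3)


(1) = -d^2 - 3*sqrt(2)*d/2 + 10*d - 9 + 15*sqrt(2)
(2) = 2*l^5 - 2*l^4 - 3*l^3 - 5*l^2 - l
(3) = y^4 + 11*y^3 + 5*y^2 - 275*y - 750
(4) = 5*o^4 + 5*o^2 - 8*o - 6
(5) = -7*c^2 + 8*c - 3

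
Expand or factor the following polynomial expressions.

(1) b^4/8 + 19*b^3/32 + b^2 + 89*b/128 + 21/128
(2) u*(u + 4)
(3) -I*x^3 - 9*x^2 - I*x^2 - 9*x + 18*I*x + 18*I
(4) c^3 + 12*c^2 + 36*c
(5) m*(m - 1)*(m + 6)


(1) = (b/4 + 1/4)*(b/2 + 1/4)*(b + 3/2)*(b + 7/4)
(2) = u^2 + 4*u
(3) = (x - 6*I)*(x - 3*I)*(-I*x - I)
(4) = c*(c + 6)^2
(5) = m^3 + 5*m^2 - 6*m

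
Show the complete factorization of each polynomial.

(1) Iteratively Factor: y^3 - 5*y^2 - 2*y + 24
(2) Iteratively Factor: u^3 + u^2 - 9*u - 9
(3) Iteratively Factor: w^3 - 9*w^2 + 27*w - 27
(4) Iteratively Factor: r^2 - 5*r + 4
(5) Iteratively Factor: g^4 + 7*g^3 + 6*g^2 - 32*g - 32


(1) = (y + 2)*(y^2 - 7*y + 12) = (y - 3)*(y + 2)*(y - 4)
(2) = (u + 3)*(u^2 - 2*u - 3) = (u + 1)*(u + 3)*(u - 3)
(3) = (w - 3)*(w^2 - 6*w + 9) = (w - 3)^2*(w - 3)
(4) = (r - 4)*(r - 1)
(5) = (g - 2)*(g^3 + 9*g^2 + 24*g + 16) = (g - 2)*(g + 1)*(g^2 + 8*g + 16) = (g - 2)*(g + 1)*(g + 4)*(g + 4)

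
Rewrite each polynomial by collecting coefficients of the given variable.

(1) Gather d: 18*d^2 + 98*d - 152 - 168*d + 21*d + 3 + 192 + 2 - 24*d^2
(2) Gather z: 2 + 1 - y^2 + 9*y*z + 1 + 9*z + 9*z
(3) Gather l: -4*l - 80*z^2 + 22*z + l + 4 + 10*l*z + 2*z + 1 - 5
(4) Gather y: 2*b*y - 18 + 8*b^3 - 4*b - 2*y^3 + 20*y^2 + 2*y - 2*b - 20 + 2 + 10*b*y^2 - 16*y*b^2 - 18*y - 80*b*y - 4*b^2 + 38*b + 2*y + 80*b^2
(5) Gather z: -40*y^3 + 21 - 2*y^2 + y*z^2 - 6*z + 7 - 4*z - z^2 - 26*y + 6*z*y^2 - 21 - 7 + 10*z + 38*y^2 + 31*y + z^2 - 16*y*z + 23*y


(1) = -6*d^2 - 49*d + 45
(2) = -y^2 + z*(9*y + 18) + 4
(3) = l*(10*z - 3) - 80*z^2 + 24*z
(4) = 8*b^3 + 76*b^2 + 32*b - 2*y^3 + y^2*(10*b + 20) + y*(-16*b^2 - 78*b - 14) - 36
(5) = -40*y^3 + 36*y^2 + y*z^2 + 28*y + z*(6*y^2 - 16*y)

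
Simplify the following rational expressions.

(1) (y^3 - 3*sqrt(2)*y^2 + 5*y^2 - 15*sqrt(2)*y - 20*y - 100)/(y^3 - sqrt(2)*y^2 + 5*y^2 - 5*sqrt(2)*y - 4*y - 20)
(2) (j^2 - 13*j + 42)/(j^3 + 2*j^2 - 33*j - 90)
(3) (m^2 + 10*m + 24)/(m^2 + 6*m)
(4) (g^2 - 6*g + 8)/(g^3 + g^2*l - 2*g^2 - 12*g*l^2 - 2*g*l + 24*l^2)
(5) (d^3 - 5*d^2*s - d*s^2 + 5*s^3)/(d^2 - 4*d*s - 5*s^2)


(1) = (y^2 - 3*sqrt(2)*y - 20)/(y^2 - sqrt(2)*y - 4)
(2) = (j - 7)/(j^2 + 8*j + 15)
(3) = (m + 4)/m
(4) = (g - 4)/(g^2 + g*l - 12*l^2)
(5) = d - s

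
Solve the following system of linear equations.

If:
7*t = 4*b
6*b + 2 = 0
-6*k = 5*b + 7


Then:
b = -1/3
k = -8/9
t = -4/21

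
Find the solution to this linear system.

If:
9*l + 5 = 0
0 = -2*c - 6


Then:
c = -3
l = -5/9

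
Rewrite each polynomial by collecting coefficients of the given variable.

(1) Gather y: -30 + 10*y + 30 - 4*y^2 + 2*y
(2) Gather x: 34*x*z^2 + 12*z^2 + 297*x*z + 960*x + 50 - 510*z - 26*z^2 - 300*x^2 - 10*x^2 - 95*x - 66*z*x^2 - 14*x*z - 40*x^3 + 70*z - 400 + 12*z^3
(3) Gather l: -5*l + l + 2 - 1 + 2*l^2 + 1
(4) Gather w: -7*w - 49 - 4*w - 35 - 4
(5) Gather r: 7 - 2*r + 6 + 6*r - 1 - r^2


(1) = -4*y^2 + 12*y
(2) = -40*x^3 + x^2*(-66*z - 310) + x*(34*z^2 + 283*z + 865) + 12*z^3 - 14*z^2 - 440*z - 350
(3) = 2*l^2 - 4*l + 2
(4) = -11*w - 88
(5) = -r^2 + 4*r + 12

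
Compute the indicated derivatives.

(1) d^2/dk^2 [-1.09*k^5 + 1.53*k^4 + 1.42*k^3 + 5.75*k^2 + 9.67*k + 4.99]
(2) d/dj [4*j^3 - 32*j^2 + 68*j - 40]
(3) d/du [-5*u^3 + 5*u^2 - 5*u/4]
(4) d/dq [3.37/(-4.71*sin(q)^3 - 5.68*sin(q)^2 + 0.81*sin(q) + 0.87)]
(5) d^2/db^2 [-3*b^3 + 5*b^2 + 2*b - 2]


(1) = -21.8*k^3 + 18.36*k^2 + 8.52*k + 11.5
(2) = 12*j^2 - 64*j + 68
(3) = -15*u^2 + 10*u - 5/4
(4) = (47.6181*sin(q)^2 + 38.2832*sin(q) - 2.7297)*cos(q)/(4.71*sin(q)^3 + 5.68*sin(q)^2 - 0.81*sin(q) - 0.87)^2
(5) = 10 - 18*b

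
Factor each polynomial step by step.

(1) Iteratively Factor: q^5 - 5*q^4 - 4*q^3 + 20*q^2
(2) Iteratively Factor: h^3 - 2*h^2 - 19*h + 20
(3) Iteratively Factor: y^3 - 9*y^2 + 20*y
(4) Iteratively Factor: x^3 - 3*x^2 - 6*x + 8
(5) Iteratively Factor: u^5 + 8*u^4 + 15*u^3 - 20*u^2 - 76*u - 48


(1) = (q + 2)*(q^4 - 7*q^3 + 10*q^2) = (q - 2)*(q + 2)*(q^3 - 5*q^2) = q*(q - 2)*(q + 2)*(q^2 - 5*q) = q^2*(q - 2)*(q + 2)*(q - 5)
(2) = (h + 4)*(h^2 - 6*h + 5) = (h - 1)*(h + 4)*(h - 5)
(3) = (y - 4)*(y^2 - 5*y) = y*(y - 4)*(y - 5)
(4) = (x + 2)*(x^2 - 5*x + 4) = (x - 4)*(x + 2)*(x - 1)
(5) = (u - 2)*(u^4 + 10*u^3 + 35*u^2 + 50*u + 24) = (u - 2)*(u + 3)*(u^3 + 7*u^2 + 14*u + 8) = (u - 2)*(u + 1)*(u + 3)*(u^2 + 6*u + 8) = (u - 2)*(u + 1)*(u + 2)*(u + 3)*(u + 4)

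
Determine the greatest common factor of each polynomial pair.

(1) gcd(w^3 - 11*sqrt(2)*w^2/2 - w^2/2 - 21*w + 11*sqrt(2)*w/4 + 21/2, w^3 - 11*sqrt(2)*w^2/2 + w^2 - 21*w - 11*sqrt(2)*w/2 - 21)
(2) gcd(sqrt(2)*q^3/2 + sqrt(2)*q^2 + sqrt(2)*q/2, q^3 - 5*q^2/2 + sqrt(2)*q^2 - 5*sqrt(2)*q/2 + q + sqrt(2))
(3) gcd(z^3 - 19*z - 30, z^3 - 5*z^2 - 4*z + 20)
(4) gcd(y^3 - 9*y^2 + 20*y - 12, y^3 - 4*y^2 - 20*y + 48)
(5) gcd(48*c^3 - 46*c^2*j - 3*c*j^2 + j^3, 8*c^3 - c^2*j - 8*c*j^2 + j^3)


(1) = gcd((w - 1/2)*(w - 7*sqrt(2))*(w + 3*sqrt(2)/2), (w + 1)*(w - 7*sqrt(2))*(w + 3*sqrt(2)/2)) = w^2 - 11*sqrt(2)*w/2 - 21
(2) = gcd(q*(q + 1)*(sqrt(2)*q/2 + sqrt(2)/2), (q - 2)*(q - 1/2)*(q + sqrt(2))) = 1
(3) = z^2 - 3*z - 10
(4) = y^2 - 8*y + 12
(5) = 8*c^2 - 9*c*j + j^2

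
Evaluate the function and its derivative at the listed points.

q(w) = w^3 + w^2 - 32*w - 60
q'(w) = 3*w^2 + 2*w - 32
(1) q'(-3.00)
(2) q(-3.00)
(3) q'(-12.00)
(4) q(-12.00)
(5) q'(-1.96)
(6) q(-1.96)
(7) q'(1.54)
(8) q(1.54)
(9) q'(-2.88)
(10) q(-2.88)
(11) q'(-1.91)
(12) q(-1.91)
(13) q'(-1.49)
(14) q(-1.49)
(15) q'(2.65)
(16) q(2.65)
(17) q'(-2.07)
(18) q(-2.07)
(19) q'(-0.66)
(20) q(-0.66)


(1) = -11.00
(2) = 18.00
(3) = 376.00
(4) = -1260.00
(5) = -24.40
(6) = -0.97
(7) = -21.81
(8) = -103.26
(9) = -12.88
(10) = 16.57
(11) = -24.88
(12) = -2.20
(13) = -28.32
(14) = -13.41
(15) = -5.63
(16) = -119.17
(17) = -23.29
(18) = 1.66
(19) = -32.01
(20) = -38.73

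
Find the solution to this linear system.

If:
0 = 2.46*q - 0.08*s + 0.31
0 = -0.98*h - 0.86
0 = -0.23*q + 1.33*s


Then:
h = -0.88
q = -0.13
s = -0.02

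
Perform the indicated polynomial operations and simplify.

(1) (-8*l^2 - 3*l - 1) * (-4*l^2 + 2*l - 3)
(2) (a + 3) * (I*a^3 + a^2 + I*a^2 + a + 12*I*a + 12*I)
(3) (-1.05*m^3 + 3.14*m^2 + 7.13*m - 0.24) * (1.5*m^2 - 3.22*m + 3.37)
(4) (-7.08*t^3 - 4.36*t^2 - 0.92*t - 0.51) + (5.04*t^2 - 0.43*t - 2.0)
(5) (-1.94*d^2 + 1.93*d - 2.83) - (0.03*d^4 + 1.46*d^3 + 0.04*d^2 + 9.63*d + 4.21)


(1) = 32*l^4 - 4*l^3 + 22*l^2 + 7*l + 3
(2) = I*a^4 + a^3 + 4*I*a^3 + 4*a^2 + 15*I*a^2 + 3*a + 48*I*a + 36*I
(3) = -1.575*m^5 + 8.091*m^4 - 2.9543*m^3 - 12.7368*m^2 + 24.8009*m - 0.8088
(4) = -7.08*t^3 + 0.68*t^2 - 1.35*t - 2.51
(5) = -0.03*d^4 - 1.46*d^3 - 1.98*d^2 - 7.7*d - 7.04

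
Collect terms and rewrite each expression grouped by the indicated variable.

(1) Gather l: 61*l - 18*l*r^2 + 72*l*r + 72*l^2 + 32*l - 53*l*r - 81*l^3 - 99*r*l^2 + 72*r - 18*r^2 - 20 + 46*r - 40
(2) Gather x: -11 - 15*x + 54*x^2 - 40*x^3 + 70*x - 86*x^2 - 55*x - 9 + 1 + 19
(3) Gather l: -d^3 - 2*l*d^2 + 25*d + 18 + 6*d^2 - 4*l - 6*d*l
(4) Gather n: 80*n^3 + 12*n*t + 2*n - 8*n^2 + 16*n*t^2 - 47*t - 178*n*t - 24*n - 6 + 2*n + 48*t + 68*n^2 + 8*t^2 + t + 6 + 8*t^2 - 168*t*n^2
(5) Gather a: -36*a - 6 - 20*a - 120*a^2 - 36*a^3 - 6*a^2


(1) = -81*l^3 + l^2*(72 - 99*r) + l*(-18*r^2 + 19*r + 93) - 18*r^2 + 118*r - 60
(2) = -40*x^3 - 32*x^2
(3) = -d^3 + 6*d^2 + 25*d + l*(-2*d^2 - 6*d - 4) + 18
(4) = 80*n^3 + n^2*(60 - 168*t) + n*(16*t^2 - 166*t - 20) + 16*t^2 + 2*t
(5) = -36*a^3 - 126*a^2 - 56*a - 6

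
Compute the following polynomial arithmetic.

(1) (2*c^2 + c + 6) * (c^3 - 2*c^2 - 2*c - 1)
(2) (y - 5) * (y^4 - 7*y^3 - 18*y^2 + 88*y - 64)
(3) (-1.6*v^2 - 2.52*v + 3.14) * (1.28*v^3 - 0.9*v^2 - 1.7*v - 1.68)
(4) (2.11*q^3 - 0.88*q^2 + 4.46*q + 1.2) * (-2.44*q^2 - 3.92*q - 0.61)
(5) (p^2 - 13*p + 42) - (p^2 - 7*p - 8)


(1) = 2*c^5 - 3*c^4 - 16*c^2 - 13*c - 6
(2) = y^5 - 12*y^4 + 17*y^3 + 178*y^2 - 504*y + 320
(3) = -2.048*v^5 - 1.7856*v^4 + 9.0072*v^3 + 4.146*v^2 - 1.1044*v - 5.2752
(4) = -5.1484*q^5 - 6.124*q^4 - 8.7199*q^3 - 19.8744*q^2 - 7.4246*q - 0.732
(5) = 50 - 6*p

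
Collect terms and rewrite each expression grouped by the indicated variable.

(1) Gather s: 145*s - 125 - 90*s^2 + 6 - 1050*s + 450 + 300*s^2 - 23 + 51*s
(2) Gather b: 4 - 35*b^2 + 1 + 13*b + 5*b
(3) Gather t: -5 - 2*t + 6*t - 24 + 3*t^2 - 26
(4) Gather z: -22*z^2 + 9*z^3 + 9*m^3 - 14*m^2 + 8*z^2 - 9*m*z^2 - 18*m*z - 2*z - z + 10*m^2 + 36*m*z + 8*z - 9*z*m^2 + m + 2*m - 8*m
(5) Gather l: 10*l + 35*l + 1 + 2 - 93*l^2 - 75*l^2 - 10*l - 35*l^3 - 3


(1) = 210*s^2 - 854*s + 308
(2) = -35*b^2 + 18*b + 5
(3) = 3*t^2 + 4*t - 55
(4) = 9*m^3 - 4*m^2 - 5*m + 9*z^3 + z^2*(-9*m - 14) + z*(-9*m^2 + 18*m + 5)
(5) = -35*l^3 - 168*l^2 + 35*l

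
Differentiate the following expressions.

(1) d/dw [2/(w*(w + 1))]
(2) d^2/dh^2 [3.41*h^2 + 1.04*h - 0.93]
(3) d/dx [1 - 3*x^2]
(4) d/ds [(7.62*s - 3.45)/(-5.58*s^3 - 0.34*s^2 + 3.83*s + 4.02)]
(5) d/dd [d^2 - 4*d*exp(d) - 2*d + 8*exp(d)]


(1) = 2*(-2*w - 1)/(w^2*(w^2 + 2*w + 1))
(2) = 6.82000000000000
(3) = -6*x
(4) = (85.0392*s^3 - 55.1622*s^2 - 2.346*s + 43.8459)/(31.1364*s^6 + 3.7944*s^5 - 42.6272*s^4 - 47.4676*s^3 + 11.9353*s^2 + 30.7932*s + 16.1604)
(5) = -4*d*exp(d) + 2*d + 4*exp(d) - 2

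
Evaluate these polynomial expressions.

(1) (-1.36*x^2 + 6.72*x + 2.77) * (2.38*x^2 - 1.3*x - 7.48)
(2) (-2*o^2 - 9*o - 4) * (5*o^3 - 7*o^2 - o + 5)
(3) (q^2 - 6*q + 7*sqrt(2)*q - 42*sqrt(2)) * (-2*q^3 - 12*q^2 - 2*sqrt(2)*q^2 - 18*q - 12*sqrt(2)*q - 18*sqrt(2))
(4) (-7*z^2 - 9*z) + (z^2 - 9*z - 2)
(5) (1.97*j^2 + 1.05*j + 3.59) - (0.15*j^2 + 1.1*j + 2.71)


(1) = -3.2368*x^4 + 17.7616*x^3 + 8.0294*x^2 - 53.8666*x - 20.7196
(2) = -10*o^5 - 31*o^4 + 45*o^3 + 27*o^2 - 41*o - 20
(3) = -2*q^5 - 16*sqrt(2)*q^4 + 26*q^3 + 108*q^2 + 432*sqrt(2)*q^2 + 756*q + 864*sqrt(2)*q + 1512
(4) = -6*z^2 - 18*z - 2
(5) = 1.82*j^2 - 0.05*j + 0.88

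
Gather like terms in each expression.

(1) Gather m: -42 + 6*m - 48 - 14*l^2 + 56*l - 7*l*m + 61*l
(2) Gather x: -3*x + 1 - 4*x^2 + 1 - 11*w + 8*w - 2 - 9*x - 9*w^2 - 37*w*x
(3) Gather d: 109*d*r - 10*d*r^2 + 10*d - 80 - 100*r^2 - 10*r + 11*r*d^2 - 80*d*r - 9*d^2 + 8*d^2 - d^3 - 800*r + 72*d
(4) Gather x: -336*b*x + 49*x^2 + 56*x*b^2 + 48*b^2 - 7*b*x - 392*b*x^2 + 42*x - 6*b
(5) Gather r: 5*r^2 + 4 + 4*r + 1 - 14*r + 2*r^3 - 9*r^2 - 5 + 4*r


(1) = -14*l^2 + 117*l + m*(6 - 7*l) - 90
(2) = -9*w^2 - 3*w - 4*x^2 + x*(-37*w - 12)
(3) = -d^3 + d^2*(11*r - 1) + d*(-10*r^2 + 29*r + 82) - 100*r^2 - 810*r - 80
(4) = 48*b^2 - 6*b + x^2*(49 - 392*b) + x*(56*b^2 - 343*b + 42)
(5) = 2*r^3 - 4*r^2 - 6*r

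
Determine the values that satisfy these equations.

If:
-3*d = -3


Then:
d = 1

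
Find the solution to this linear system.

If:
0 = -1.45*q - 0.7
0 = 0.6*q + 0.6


Then:
No Solution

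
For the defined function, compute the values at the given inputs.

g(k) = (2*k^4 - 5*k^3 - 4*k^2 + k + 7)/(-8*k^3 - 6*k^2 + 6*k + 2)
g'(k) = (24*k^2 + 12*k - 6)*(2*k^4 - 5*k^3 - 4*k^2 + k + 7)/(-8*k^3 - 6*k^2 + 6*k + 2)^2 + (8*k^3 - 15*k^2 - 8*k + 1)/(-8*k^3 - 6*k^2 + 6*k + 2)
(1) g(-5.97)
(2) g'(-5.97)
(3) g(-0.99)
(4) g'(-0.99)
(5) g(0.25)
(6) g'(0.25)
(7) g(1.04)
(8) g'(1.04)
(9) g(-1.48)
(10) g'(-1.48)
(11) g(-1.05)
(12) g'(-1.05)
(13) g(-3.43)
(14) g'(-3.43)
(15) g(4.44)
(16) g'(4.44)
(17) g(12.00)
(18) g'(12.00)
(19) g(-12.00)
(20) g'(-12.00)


(1) = 2.38
(2) = -0.23
(3) = -4.31
(4) = 18.38
(5) = 2.31
(6) = -1.76
(7) = -0.06
(8) = 2.27
(9) = 3.82
(10) = 10.83
(11) = -5.90
(12) = 37.95
(13) = 1.86
(14) = -0.14
(15) = -0.34
(16) = -0.24
(17) = -2.21
(18) = -0.25
(19) = 3.84
(20) = -0.25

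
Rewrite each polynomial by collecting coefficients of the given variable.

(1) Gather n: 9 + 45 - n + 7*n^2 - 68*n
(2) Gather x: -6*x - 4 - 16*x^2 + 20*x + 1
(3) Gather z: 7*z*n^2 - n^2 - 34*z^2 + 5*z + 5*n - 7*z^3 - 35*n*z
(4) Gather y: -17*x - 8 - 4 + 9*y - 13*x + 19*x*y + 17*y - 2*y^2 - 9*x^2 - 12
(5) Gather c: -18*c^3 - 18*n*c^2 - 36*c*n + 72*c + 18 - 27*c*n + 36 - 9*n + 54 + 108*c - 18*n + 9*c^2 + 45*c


(1) = 7*n^2 - 69*n + 54
(2) = -16*x^2 + 14*x - 3
(3) = -n^2 + 5*n - 7*z^3 - 34*z^2 + z*(7*n^2 - 35*n + 5)
(4) = -9*x^2 - 30*x - 2*y^2 + y*(19*x + 26) - 24
(5) = -18*c^3 + c^2*(9 - 18*n) + c*(225 - 63*n) - 27*n + 108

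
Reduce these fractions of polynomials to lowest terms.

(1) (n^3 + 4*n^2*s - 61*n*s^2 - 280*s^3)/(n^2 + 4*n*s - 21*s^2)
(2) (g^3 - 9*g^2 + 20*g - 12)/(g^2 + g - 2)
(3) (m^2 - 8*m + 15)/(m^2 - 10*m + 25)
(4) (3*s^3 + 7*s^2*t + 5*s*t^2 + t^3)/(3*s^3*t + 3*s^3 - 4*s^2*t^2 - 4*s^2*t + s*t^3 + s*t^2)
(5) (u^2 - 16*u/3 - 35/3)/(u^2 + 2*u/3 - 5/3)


(1) = (-n^2 + 3*n*s + 40*s^2)/(-n + 3*s)
(2) = (g^2 - 8*g + 12)/(g + 2)
(3) = (m - 3)/(m - 5)
(4) = (3*s^3 + 7*s^2*t + 5*s*t^2 + t^3)/(3*s^3*t + 3*s^3 - 4*s^2*t^2 - 4*s^2*t + s*t^3 + s*t^2)
(5) = (u - 7)/(u - 1)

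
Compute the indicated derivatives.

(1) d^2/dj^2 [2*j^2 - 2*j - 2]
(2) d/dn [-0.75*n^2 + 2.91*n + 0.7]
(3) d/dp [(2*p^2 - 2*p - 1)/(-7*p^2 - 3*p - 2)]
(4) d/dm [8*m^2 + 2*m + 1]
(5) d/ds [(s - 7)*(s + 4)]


(1) = 4
(2) = 2.91 - 1.5*n
(3) = (-20*p^2 - 22*p + 1)/(49*p^4 + 42*p^3 + 37*p^2 + 12*p + 4)
(4) = 16*m + 2
(5) = 2*s - 3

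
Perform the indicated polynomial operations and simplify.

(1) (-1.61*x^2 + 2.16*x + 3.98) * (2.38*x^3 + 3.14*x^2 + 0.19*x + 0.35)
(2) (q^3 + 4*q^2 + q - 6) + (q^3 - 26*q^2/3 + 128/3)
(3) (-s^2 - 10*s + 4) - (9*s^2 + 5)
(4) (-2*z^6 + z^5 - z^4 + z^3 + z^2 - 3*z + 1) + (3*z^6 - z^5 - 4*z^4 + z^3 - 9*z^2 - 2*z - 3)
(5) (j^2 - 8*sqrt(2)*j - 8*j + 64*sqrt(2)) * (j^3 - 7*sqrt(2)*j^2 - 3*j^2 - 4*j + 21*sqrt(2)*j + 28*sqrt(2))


(1) = -3.8318*x^5 + 0.0854*x^4 + 15.9489*x^3 + 12.3441*x^2 + 1.5122*x + 1.393
(2) = 2*q^3 - 14*q^2/3 + q + 110/3
(3) = -10*s^2 - 10*s - 1
(4) = z^6 - 5*z^4 + 2*z^3 - 8*z^2 - 5*z - 2
(5) = j^5 - 15*sqrt(2)*j^4 - 11*j^4 + 132*j^3 + 165*sqrt(2)*j^3 - 1200*j^2 - 300*sqrt(2)*j^2 - 480*sqrt(2)*j + 2240*j + 3584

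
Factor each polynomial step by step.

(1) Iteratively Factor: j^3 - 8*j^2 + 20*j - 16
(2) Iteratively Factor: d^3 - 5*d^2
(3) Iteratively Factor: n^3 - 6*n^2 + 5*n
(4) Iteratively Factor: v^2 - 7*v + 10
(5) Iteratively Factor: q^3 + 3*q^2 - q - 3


(1) = (j - 4)*(j^2 - 4*j + 4) = (j - 4)*(j - 2)*(j - 2)
(2) = (d)*(d^2 - 5*d) = d*(d - 5)*(d)
(3) = (n - 5)*(n^2 - n) = (n - 5)*(n - 1)*(n)
(4) = (v - 5)*(v - 2)
(5) = (q - 1)*(q^2 + 4*q + 3) = (q - 1)*(q + 1)*(q + 3)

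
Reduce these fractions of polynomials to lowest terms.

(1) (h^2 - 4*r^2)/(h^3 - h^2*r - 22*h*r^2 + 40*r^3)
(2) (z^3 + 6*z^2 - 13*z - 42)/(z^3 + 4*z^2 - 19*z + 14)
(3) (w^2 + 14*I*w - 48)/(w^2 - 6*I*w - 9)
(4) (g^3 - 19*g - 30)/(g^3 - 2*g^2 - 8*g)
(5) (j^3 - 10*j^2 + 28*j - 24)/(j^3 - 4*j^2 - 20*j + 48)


(1) = (-h - 2*r)/(-h^2 - h*r + 20*r^2)
(2) = (z^2 - z - 6)/(z^2 - 3*z + 2)
(3) = (w^2 + 14*I*w - 48)/(w^2 - 6*I*w - 9)
(4) = (g^2 - 2*g - 15)/(g^2 - 4*g)
(5) = (j - 2)/(j + 4)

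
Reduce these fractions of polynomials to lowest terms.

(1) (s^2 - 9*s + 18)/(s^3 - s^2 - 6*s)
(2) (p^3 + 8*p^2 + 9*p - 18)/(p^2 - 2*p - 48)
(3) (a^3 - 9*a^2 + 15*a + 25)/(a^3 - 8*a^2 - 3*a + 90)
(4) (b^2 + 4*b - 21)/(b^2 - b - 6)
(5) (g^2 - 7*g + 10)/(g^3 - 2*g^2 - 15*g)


(1) = (s - 6)/(s^2 + 2*s)
(2) = (p^2 + 2*p - 3)/(p - 8)
(3) = (a^2 - 4*a - 5)/(a^2 - 3*a - 18)
(4) = (b + 7)/(b + 2)
(5) = (g - 2)/(g^2 + 3*g)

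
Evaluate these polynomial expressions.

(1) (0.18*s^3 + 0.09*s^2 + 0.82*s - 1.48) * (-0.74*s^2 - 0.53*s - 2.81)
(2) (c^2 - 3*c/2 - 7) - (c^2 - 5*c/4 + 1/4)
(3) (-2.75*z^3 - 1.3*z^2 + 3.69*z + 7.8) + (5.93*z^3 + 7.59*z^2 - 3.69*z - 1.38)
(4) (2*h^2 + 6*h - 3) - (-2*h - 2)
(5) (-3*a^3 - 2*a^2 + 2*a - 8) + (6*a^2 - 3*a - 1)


(1) = -0.1332*s^5 - 0.162*s^4 - 1.1603*s^3 + 0.4077*s^2 - 1.5198*s + 4.1588
(2) = -c/4 - 29/4
(3) = 3.18*z^3 + 6.29*z^2 + 6.42
(4) = 2*h^2 + 8*h - 1
(5) = -3*a^3 + 4*a^2 - a - 9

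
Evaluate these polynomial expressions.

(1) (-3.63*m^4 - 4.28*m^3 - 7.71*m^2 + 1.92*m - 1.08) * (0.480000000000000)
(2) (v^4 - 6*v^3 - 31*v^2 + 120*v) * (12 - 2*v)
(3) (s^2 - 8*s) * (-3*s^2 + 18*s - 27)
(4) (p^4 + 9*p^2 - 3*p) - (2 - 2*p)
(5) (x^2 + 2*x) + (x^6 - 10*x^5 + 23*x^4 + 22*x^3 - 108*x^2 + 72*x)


(1) = -1.7424*m^4 - 2.0544*m^3 - 3.7008*m^2 + 0.9216*m - 0.5184
(2) = -2*v^5 + 24*v^4 - 10*v^3 - 612*v^2 + 1440*v
(3) = -3*s^4 + 42*s^3 - 171*s^2 + 216*s
(4) = p^4 + 9*p^2 - p - 2
(5) = x^6 - 10*x^5 + 23*x^4 + 22*x^3 - 107*x^2 + 74*x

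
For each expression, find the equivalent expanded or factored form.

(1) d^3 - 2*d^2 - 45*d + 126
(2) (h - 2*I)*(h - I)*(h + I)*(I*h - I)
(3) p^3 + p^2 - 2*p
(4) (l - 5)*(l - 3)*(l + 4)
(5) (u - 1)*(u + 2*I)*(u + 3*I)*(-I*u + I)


(1) = (d - 6)*(d - 3)*(d + 7)
(2) = I*h^4 + 2*h^3 - I*h^3 - 2*h^2 + I*h^2 + 2*h - I*h - 2
(3) = p*(p - 1)*(p + 2)
(4) = l^3 - 4*l^2 - 17*l + 60
(5) = -I*u^4 + 5*u^3 + 2*I*u^3 - 10*u^2 + 5*I*u^2 + 5*u - 12*I*u + 6*I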